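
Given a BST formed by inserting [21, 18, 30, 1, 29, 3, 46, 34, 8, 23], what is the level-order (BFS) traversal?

Tree insertion order: [21, 18, 30, 1, 29, 3, 46, 34, 8, 23]
Tree (level-order array): [21, 18, 30, 1, None, 29, 46, None, 3, 23, None, 34, None, None, 8]
BFS from the root, enqueuing left then right child of each popped node:
  queue [21] -> pop 21, enqueue [18, 30], visited so far: [21]
  queue [18, 30] -> pop 18, enqueue [1], visited so far: [21, 18]
  queue [30, 1] -> pop 30, enqueue [29, 46], visited so far: [21, 18, 30]
  queue [1, 29, 46] -> pop 1, enqueue [3], visited so far: [21, 18, 30, 1]
  queue [29, 46, 3] -> pop 29, enqueue [23], visited so far: [21, 18, 30, 1, 29]
  queue [46, 3, 23] -> pop 46, enqueue [34], visited so far: [21, 18, 30, 1, 29, 46]
  queue [3, 23, 34] -> pop 3, enqueue [8], visited so far: [21, 18, 30, 1, 29, 46, 3]
  queue [23, 34, 8] -> pop 23, enqueue [none], visited so far: [21, 18, 30, 1, 29, 46, 3, 23]
  queue [34, 8] -> pop 34, enqueue [none], visited so far: [21, 18, 30, 1, 29, 46, 3, 23, 34]
  queue [8] -> pop 8, enqueue [none], visited so far: [21, 18, 30, 1, 29, 46, 3, 23, 34, 8]
Result: [21, 18, 30, 1, 29, 46, 3, 23, 34, 8]


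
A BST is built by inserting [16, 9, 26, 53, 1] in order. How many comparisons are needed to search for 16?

Search path for 16: 16
Found: True
Comparisons: 1


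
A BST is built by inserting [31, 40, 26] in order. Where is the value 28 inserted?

Starting tree (level order): [31, 26, 40]
Insertion path: 31 -> 26
Result: insert 28 as right child of 26
Final tree (level order): [31, 26, 40, None, 28]


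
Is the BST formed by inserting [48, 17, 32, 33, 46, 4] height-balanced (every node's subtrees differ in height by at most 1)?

Tree (level-order array): [48, 17, None, 4, 32, None, None, None, 33, None, 46]
Definition: a tree is height-balanced if, at every node, |h(left) - h(right)| <= 1 (empty subtree has height -1).
Bottom-up per-node check:
  node 4: h_left=-1, h_right=-1, diff=0 [OK], height=0
  node 46: h_left=-1, h_right=-1, diff=0 [OK], height=0
  node 33: h_left=-1, h_right=0, diff=1 [OK], height=1
  node 32: h_left=-1, h_right=1, diff=2 [FAIL (|-1-1|=2 > 1)], height=2
  node 17: h_left=0, h_right=2, diff=2 [FAIL (|0-2|=2 > 1)], height=3
  node 48: h_left=3, h_right=-1, diff=4 [FAIL (|3--1|=4 > 1)], height=4
Node 32 violates the condition: |-1 - 1| = 2 > 1.
Result: Not balanced


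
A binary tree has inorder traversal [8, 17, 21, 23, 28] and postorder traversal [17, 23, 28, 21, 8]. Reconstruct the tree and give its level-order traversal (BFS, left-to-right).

Inorder:   [8, 17, 21, 23, 28]
Postorder: [17, 23, 28, 21, 8]
Algorithm: postorder visits root last, so walk postorder right-to-left;
each value is the root of the current inorder slice — split it at that
value, recurse on the right subtree first, then the left.
Recursive splits:
  root=8; inorder splits into left=[], right=[17, 21, 23, 28]
  root=21; inorder splits into left=[17], right=[23, 28]
  root=28; inorder splits into left=[23], right=[]
  root=23; inorder splits into left=[], right=[]
  root=17; inorder splits into left=[], right=[]
Reconstructed level-order: [8, 21, 17, 28, 23]


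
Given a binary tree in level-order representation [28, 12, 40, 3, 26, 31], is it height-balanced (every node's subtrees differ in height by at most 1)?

Tree (level-order array): [28, 12, 40, 3, 26, 31]
Definition: a tree is height-balanced if, at every node, |h(left) - h(right)| <= 1 (empty subtree has height -1).
Bottom-up per-node check:
  node 3: h_left=-1, h_right=-1, diff=0 [OK], height=0
  node 26: h_left=-1, h_right=-1, diff=0 [OK], height=0
  node 12: h_left=0, h_right=0, diff=0 [OK], height=1
  node 31: h_left=-1, h_right=-1, diff=0 [OK], height=0
  node 40: h_left=0, h_right=-1, diff=1 [OK], height=1
  node 28: h_left=1, h_right=1, diff=0 [OK], height=2
All nodes satisfy the balance condition.
Result: Balanced


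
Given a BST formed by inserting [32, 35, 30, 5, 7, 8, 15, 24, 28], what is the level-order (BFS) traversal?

Tree insertion order: [32, 35, 30, 5, 7, 8, 15, 24, 28]
Tree (level-order array): [32, 30, 35, 5, None, None, None, None, 7, None, 8, None, 15, None, 24, None, 28]
BFS from the root, enqueuing left then right child of each popped node:
  queue [32] -> pop 32, enqueue [30, 35], visited so far: [32]
  queue [30, 35] -> pop 30, enqueue [5], visited so far: [32, 30]
  queue [35, 5] -> pop 35, enqueue [none], visited so far: [32, 30, 35]
  queue [5] -> pop 5, enqueue [7], visited so far: [32, 30, 35, 5]
  queue [7] -> pop 7, enqueue [8], visited so far: [32, 30, 35, 5, 7]
  queue [8] -> pop 8, enqueue [15], visited so far: [32, 30, 35, 5, 7, 8]
  queue [15] -> pop 15, enqueue [24], visited so far: [32, 30, 35, 5, 7, 8, 15]
  queue [24] -> pop 24, enqueue [28], visited so far: [32, 30, 35, 5, 7, 8, 15, 24]
  queue [28] -> pop 28, enqueue [none], visited so far: [32, 30, 35, 5, 7, 8, 15, 24, 28]
Result: [32, 30, 35, 5, 7, 8, 15, 24, 28]


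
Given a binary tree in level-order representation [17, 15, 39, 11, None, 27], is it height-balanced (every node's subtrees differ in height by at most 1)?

Tree (level-order array): [17, 15, 39, 11, None, 27]
Definition: a tree is height-balanced if, at every node, |h(left) - h(right)| <= 1 (empty subtree has height -1).
Bottom-up per-node check:
  node 11: h_left=-1, h_right=-1, diff=0 [OK], height=0
  node 15: h_left=0, h_right=-1, diff=1 [OK], height=1
  node 27: h_left=-1, h_right=-1, diff=0 [OK], height=0
  node 39: h_left=0, h_right=-1, diff=1 [OK], height=1
  node 17: h_left=1, h_right=1, diff=0 [OK], height=2
All nodes satisfy the balance condition.
Result: Balanced


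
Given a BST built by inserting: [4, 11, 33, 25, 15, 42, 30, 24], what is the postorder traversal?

Tree insertion order: [4, 11, 33, 25, 15, 42, 30, 24]
Tree (level-order array): [4, None, 11, None, 33, 25, 42, 15, 30, None, None, None, 24]
Postorder traversal: [24, 15, 30, 25, 42, 33, 11, 4]


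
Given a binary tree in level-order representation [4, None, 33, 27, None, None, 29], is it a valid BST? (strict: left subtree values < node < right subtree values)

Level-order array: [4, None, 33, 27, None, None, 29]
Validate using subtree bounds (lo, hi): at each node, require lo < value < hi,
then recurse left with hi=value and right with lo=value.
Preorder trace (stopping at first violation):
  at node 4 with bounds (-inf, +inf): OK
  at node 33 with bounds (4, +inf): OK
  at node 27 with bounds (4, 33): OK
  at node 29 with bounds (27, 33): OK
No violation found at any node.
Result: Valid BST


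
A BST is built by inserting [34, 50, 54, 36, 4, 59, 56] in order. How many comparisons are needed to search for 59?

Search path for 59: 34 -> 50 -> 54 -> 59
Found: True
Comparisons: 4


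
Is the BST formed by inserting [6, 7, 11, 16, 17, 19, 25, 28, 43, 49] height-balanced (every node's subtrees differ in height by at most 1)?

Tree (level-order array): [6, None, 7, None, 11, None, 16, None, 17, None, 19, None, 25, None, 28, None, 43, None, 49]
Definition: a tree is height-balanced if, at every node, |h(left) - h(right)| <= 1 (empty subtree has height -1).
Bottom-up per-node check:
  node 49: h_left=-1, h_right=-1, diff=0 [OK], height=0
  node 43: h_left=-1, h_right=0, diff=1 [OK], height=1
  node 28: h_left=-1, h_right=1, diff=2 [FAIL (|-1-1|=2 > 1)], height=2
  node 25: h_left=-1, h_right=2, diff=3 [FAIL (|-1-2|=3 > 1)], height=3
  node 19: h_left=-1, h_right=3, diff=4 [FAIL (|-1-3|=4 > 1)], height=4
  node 17: h_left=-1, h_right=4, diff=5 [FAIL (|-1-4|=5 > 1)], height=5
  node 16: h_left=-1, h_right=5, diff=6 [FAIL (|-1-5|=6 > 1)], height=6
  node 11: h_left=-1, h_right=6, diff=7 [FAIL (|-1-6|=7 > 1)], height=7
  node 7: h_left=-1, h_right=7, diff=8 [FAIL (|-1-7|=8 > 1)], height=8
  node 6: h_left=-1, h_right=8, diff=9 [FAIL (|-1-8|=9 > 1)], height=9
Node 28 violates the condition: |-1 - 1| = 2 > 1.
Result: Not balanced


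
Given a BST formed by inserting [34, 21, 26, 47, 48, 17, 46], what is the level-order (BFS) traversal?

Tree insertion order: [34, 21, 26, 47, 48, 17, 46]
Tree (level-order array): [34, 21, 47, 17, 26, 46, 48]
BFS from the root, enqueuing left then right child of each popped node:
  queue [34] -> pop 34, enqueue [21, 47], visited so far: [34]
  queue [21, 47] -> pop 21, enqueue [17, 26], visited so far: [34, 21]
  queue [47, 17, 26] -> pop 47, enqueue [46, 48], visited so far: [34, 21, 47]
  queue [17, 26, 46, 48] -> pop 17, enqueue [none], visited so far: [34, 21, 47, 17]
  queue [26, 46, 48] -> pop 26, enqueue [none], visited so far: [34, 21, 47, 17, 26]
  queue [46, 48] -> pop 46, enqueue [none], visited so far: [34, 21, 47, 17, 26, 46]
  queue [48] -> pop 48, enqueue [none], visited so far: [34, 21, 47, 17, 26, 46, 48]
Result: [34, 21, 47, 17, 26, 46, 48]


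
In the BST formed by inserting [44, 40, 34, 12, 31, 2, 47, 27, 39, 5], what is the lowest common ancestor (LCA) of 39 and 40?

Tree insertion order: [44, 40, 34, 12, 31, 2, 47, 27, 39, 5]
Tree (level-order array): [44, 40, 47, 34, None, None, None, 12, 39, 2, 31, None, None, None, 5, 27]
In a BST, the LCA of p=39, q=40 is the first node v on the
root-to-leaf path with p <= v <= q (go left if both < v, right if both > v).
Walk from root:
  at 44: both 39 and 40 < 44, go left
  at 40: 39 <= 40 <= 40, this is the LCA
LCA = 40


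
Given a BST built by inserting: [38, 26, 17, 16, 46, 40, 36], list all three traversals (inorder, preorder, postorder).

Tree insertion order: [38, 26, 17, 16, 46, 40, 36]
Tree (level-order array): [38, 26, 46, 17, 36, 40, None, 16]
Inorder (L, root, R): [16, 17, 26, 36, 38, 40, 46]
Preorder (root, L, R): [38, 26, 17, 16, 36, 46, 40]
Postorder (L, R, root): [16, 17, 36, 26, 40, 46, 38]


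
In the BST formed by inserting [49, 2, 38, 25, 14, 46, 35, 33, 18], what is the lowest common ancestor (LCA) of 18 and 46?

Tree insertion order: [49, 2, 38, 25, 14, 46, 35, 33, 18]
Tree (level-order array): [49, 2, None, None, 38, 25, 46, 14, 35, None, None, None, 18, 33]
In a BST, the LCA of p=18, q=46 is the first node v on the
root-to-leaf path with p <= v <= q (go left if both < v, right if both > v).
Walk from root:
  at 49: both 18 and 46 < 49, go left
  at 2: both 18 and 46 > 2, go right
  at 38: 18 <= 38 <= 46, this is the LCA
LCA = 38


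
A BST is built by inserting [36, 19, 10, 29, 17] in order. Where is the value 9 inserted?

Starting tree (level order): [36, 19, None, 10, 29, None, 17]
Insertion path: 36 -> 19 -> 10
Result: insert 9 as left child of 10
Final tree (level order): [36, 19, None, 10, 29, 9, 17]


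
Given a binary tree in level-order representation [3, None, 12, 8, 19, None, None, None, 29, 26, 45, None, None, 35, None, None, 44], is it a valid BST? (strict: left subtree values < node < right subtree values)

Level-order array: [3, None, 12, 8, 19, None, None, None, 29, 26, 45, None, None, 35, None, None, 44]
Validate using subtree bounds (lo, hi): at each node, require lo < value < hi,
then recurse left with hi=value and right with lo=value.
Preorder trace (stopping at first violation):
  at node 3 with bounds (-inf, +inf): OK
  at node 12 with bounds (3, +inf): OK
  at node 8 with bounds (3, 12): OK
  at node 19 with bounds (12, +inf): OK
  at node 29 with bounds (19, +inf): OK
  at node 26 with bounds (19, 29): OK
  at node 45 with bounds (29, +inf): OK
  at node 35 with bounds (29, 45): OK
  at node 44 with bounds (35, 45): OK
No violation found at any node.
Result: Valid BST


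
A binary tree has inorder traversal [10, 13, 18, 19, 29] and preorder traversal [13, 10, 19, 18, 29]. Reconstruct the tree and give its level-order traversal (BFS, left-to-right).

Inorder:  [10, 13, 18, 19, 29]
Preorder: [13, 10, 19, 18, 29]
Algorithm: preorder visits root first, so consume preorder in order;
for each root, split the current inorder slice at that value into
left-subtree inorder and right-subtree inorder, then recurse.
Recursive splits:
  root=13; inorder splits into left=[10], right=[18, 19, 29]
  root=10; inorder splits into left=[], right=[]
  root=19; inorder splits into left=[18], right=[29]
  root=18; inorder splits into left=[], right=[]
  root=29; inorder splits into left=[], right=[]
Reconstructed level-order: [13, 10, 19, 18, 29]


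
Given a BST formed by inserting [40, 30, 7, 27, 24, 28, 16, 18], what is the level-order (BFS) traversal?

Tree insertion order: [40, 30, 7, 27, 24, 28, 16, 18]
Tree (level-order array): [40, 30, None, 7, None, None, 27, 24, 28, 16, None, None, None, None, 18]
BFS from the root, enqueuing left then right child of each popped node:
  queue [40] -> pop 40, enqueue [30], visited so far: [40]
  queue [30] -> pop 30, enqueue [7], visited so far: [40, 30]
  queue [7] -> pop 7, enqueue [27], visited so far: [40, 30, 7]
  queue [27] -> pop 27, enqueue [24, 28], visited so far: [40, 30, 7, 27]
  queue [24, 28] -> pop 24, enqueue [16], visited so far: [40, 30, 7, 27, 24]
  queue [28, 16] -> pop 28, enqueue [none], visited so far: [40, 30, 7, 27, 24, 28]
  queue [16] -> pop 16, enqueue [18], visited so far: [40, 30, 7, 27, 24, 28, 16]
  queue [18] -> pop 18, enqueue [none], visited so far: [40, 30, 7, 27, 24, 28, 16, 18]
Result: [40, 30, 7, 27, 24, 28, 16, 18]


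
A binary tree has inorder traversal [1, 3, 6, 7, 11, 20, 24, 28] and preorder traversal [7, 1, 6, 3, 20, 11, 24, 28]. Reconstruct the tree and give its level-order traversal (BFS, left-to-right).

Inorder:  [1, 3, 6, 7, 11, 20, 24, 28]
Preorder: [7, 1, 6, 3, 20, 11, 24, 28]
Algorithm: preorder visits root first, so consume preorder in order;
for each root, split the current inorder slice at that value into
left-subtree inorder and right-subtree inorder, then recurse.
Recursive splits:
  root=7; inorder splits into left=[1, 3, 6], right=[11, 20, 24, 28]
  root=1; inorder splits into left=[], right=[3, 6]
  root=6; inorder splits into left=[3], right=[]
  root=3; inorder splits into left=[], right=[]
  root=20; inorder splits into left=[11], right=[24, 28]
  root=11; inorder splits into left=[], right=[]
  root=24; inorder splits into left=[], right=[28]
  root=28; inorder splits into left=[], right=[]
Reconstructed level-order: [7, 1, 20, 6, 11, 24, 3, 28]


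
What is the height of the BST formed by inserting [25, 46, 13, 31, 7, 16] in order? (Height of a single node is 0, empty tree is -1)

Insertion order: [25, 46, 13, 31, 7, 16]
Tree (level-order array): [25, 13, 46, 7, 16, 31]
Compute height bottom-up (empty subtree = -1):
  height(7) = 1 + max(-1, -1) = 0
  height(16) = 1 + max(-1, -1) = 0
  height(13) = 1 + max(0, 0) = 1
  height(31) = 1 + max(-1, -1) = 0
  height(46) = 1 + max(0, -1) = 1
  height(25) = 1 + max(1, 1) = 2
Height = 2


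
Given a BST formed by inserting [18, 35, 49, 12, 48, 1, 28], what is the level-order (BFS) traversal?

Tree insertion order: [18, 35, 49, 12, 48, 1, 28]
Tree (level-order array): [18, 12, 35, 1, None, 28, 49, None, None, None, None, 48]
BFS from the root, enqueuing left then right child of each popped node:
  queue [18] -> pop 18, enqueue [12, 35], visited so far: [18]
  queue [12, 35] -> pop 12, enqueue [1], visited so far: [18, 12]
  queue [35, 1] -> pop 35, enqueue [28, 49], visited so far: [18, 12, 35]
  queue [1, 28, 49] -> pop 1, enqueue [none], visited so far: [18, 12, 35, 1]
  queue [28, 49] -> pop 28, enqueue [none], visited so far: [18, 12, 35, 1, 28]
  queue [49] -> pop 49, enqueue [48], visited so far: [18, 12, 35, 1, 28, 49]
  queue [48] -> pop 48, enqueue [none], visited so far: [18, 12, 35, 1, 28, 49, 48]
Result: [18, 12, 35, 1, 28, 49, 48]


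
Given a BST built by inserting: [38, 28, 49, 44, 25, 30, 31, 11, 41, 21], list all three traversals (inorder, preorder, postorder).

Tree insertion order: [38, 28, 49, 44, 25, 30, 31, 11, 41, 21]
Tree (level-order array): [38, 28, 49, 25, 30, 44, None, 11, None, None, 31, 41, None, None, 21]
Inorder (L, root, R): [11, 21, 25, 28, 30, 31, 38, 41, 44, 49]
Preorder (root, L, R): [38, 28, 25, 11, 21, 30, 31, 49, 44, 41]
Postorder (L, R, root): [21, 11, 25, 31, 30, 28, 41, 44, 49, 38]


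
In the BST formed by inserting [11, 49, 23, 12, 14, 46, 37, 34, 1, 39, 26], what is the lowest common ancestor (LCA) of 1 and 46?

Tree insertion order: [11, 49, 23, 12, 14, 46, 37, 34, 1, 39, 26]
Tree (level-order array): [11, 1, 49, None, None, 23, None, 12, 46, None, 14, 37, None, None, None, 34, 39, 26]
In a BST, the LCA of p=1, q=46 is the first node v on the
root-to-leaf path with p <= v <= q (go left if both < v, right if both > v).
Walk from root:
  at 11: 1 <= 11 <= 46, this is the LCA
LCA = 11


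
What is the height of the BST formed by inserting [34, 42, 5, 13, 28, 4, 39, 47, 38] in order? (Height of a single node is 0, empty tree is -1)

Insertion order: [34, 42, 5, 13, 28, 4, 39, 47, 38]
Tree (level-order array): [34, 5, 42, 4, 13, 39, 47, None, None, None, 28, 38]
Compute height bottom-up (empty subtree = -1):
  height(4) = 1 + max(-1, -1) = 0
  height(28) = 1 + max(-1, -1) = 0
  height(13) = 1 + max(-1, 0) = 1
  height(5) = 1 + max(0, 1) = 2
  height(38) = 1 + max(-1, -1) = 0
  height(39) = 1 + max(0, -1) = 1
  height(47) = 1 + max(-1, -1) = 0
  height(42) = 1 + max(1, 0) = 2
  height(34) = 1 + max(2, 2) = 3
Height = 3


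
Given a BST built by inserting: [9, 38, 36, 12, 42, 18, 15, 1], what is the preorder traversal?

Tree insertion order: [9, 38, 36, 12, 42, 18, 15, 1]
Tree (level-order array): [9, 1, 38, None, None, 36, 42, 12, None, None, None, None, 18, 15]
Preorder traversal: [9, 1, 38, 36, 12, 18, 15, 42]


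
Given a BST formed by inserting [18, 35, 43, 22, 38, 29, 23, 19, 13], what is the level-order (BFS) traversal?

Tree insertion order: [18, 35, 43, 22, 38, 29, 23, 19, 13]
Tree (level-order array): [18, 13, 35, None, None, 22, 43, 19, 29, 38, None, None, None, 23]
BFS from the root, enqueuing left then right child of each popped node:
  queue [18] -> pop 18, enqueue [13, 35], visited so far: [18]
  queue [13, 35] -> pop 13, enqueue [none], visited so far: [18, 13]
  queue [35] -> pop 35, enqueue [22, 43], visited so far: [18, 13, 35]
  queue [22, 43] -> pop 22, enqueue [19, 29], visited so far: [18, 13, 35, 22]
  queue [43, 19, 29] -> pop 43, enqueue [38], visited so far: [18, 13, 35, 22, 43]
  queue [19, 29, 38] -> pop 19, enqueue [none], visited so far: [18, 13, 35, 22, 43, 19]
  queue [29, 38] -> pop 29, enqueue [23], visited so far: [18, 13, 35, 22, 43, 19, 29]
  queue [38, 23] -> pop 38, enqueue [none], visited so far: [18, 13, 35, 22, 43, 19, 29, 38]
  queue [23] -> pop 23, enqueue [none], visited so far: [18, 13, 35, 22, 43, 19, 29, 38, 23]
Result: [18, 13, 35, 22, 43, 19, 29, 38, 23]


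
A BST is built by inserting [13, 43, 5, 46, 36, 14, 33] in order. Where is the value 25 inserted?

Starting tree (level order): [13, 5, 43, None, None, 36, 46, 14, None, None, None, None, 33]
Insertion path: 13 -> 43 -> 36 -> 14 -> 33
Result: insert 25 as left child of 33
Final tree (level order): [13, 5, 43, None, None, 36, 46, 14, None, None, None, None, 33, 25]


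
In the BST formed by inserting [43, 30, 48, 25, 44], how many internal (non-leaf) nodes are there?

Tree built from: [43, 30, 48, 25, 44]
Tree (level-order array): [43, 30, 48, 25, None, 44]
Rule: An internal node has at least one child.
Per-node child counts:
  node 43: 2 child(ren)
  node 30: 1 child(ren)
  node 25: 0 child(ren)
  node 48: 1 child(ren)
  node 44: 0 child(ren)
Matching nodes: [43, 30, 48]
Count of internal (non-leaf) nodes: 3


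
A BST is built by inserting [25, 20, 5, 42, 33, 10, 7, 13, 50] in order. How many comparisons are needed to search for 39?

Search path for 39: 25 -> 42 -> 33
Found: False
Comparisons: 3


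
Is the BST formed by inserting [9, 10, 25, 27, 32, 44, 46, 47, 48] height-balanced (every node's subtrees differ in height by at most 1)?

Tree (level-order array): [9, None, 10, None, 25, None, 27, None, 32, None, 44, None, 46, None, 47, None, 48]
Definition: a tree is height-balanced if, at every node, |h(left) - h(right)| <= 1 (empty subtree has height -1).
Bottom-up per-node check:
  node 48: h_left=-1, h_right=-1, diff=0 [OK], height=0
  node 47: h_left=-1, h_right=0, diff=1 [OK], height=1
  node 46: h_left=-1, h_right=1, diff=2 [FAIL (|-1-1|=2 > 1)], height=2
  node 44: h_left=-1, h_right=2, diff=3 [FAIL (|-1-2|=3 > 1)], height=3
  node 32: h_left=-1, h_right=3, diff=4 [FAIL (|-1-3|=4 > 1)], height=4
  node 27: h_left=-1, h_right=4, diff=5 [FAIL (|-1-4|=5 > 1)], height=5
  node 25: h_left=-1, h_right=5, diff=6 [FAIL (|-1-5|=6 > 1)], height=6
  node 10: h_left=-1, h_right=6, diff=7 [FAIL (|-1-6|=7 > 1)], height=7
  node 9: h_left=-1, h_right=7, diff=8 [FAIL (|-1-7|=8 > 1)], height=8
Node 46 violates the condition: |-1 - 1| = 2 > 1.
Result: Not balanced


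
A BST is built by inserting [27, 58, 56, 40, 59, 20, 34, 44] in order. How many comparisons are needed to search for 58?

Search path for 58: 27 -> 58
Found: True
Comparisons: 2


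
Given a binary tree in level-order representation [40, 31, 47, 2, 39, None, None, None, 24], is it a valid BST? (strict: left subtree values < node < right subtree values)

Level-order array: [40, 31, 47, 2, 39, None, None, None, 24]
Validate using subtree bounds (lo, hi): at each node, require lo < value < hi,
then recurse left with hi=value and right with lo=value.
Preorder trace (stopping at first violation):
  at node 40 with bounds (-inf, +inf): OK
  at node 31 with bounds (-inf, 40): OK
  at node 2 with bounds (-inf, 31): OK
  at node 24 with bounds (2, 31): OK
  at node 39 with bounds (31, 40): OK
  at node 47 with bounds (40, +inf): OK
No violation found at any node.
Result: Valid BST


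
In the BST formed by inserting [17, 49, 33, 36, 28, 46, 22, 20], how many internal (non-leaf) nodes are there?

Tree built from: [17, 49, 33, 36, 28, 46, 22, 20]
Tree (level-order array): [17, None, 49, 33, None, 28, 36, 22, None, None, 46, 20]
Rule: An internal node has at least one child.
Per-node child counts:
  node 17: 1 child(ren)
  node 49: 1 child(ren)
  node 33: 2 child(ren)
  node 28: 1 child(ren)
  node 22: 1 child(ren)
  node 20: 0 child(ren)
  node 36: 1 child(ren)
  node 46: 0 child(ren)
Matching nodes: [17, 49, 33, 28, 22, 36]
Count of internal (non-leaf) nodes: 6


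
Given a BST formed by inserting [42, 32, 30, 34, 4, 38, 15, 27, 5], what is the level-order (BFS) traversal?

Tree insertion order: [42, 32, 30, 34, 4, 38, 15, 27, 5]
Tree (level-order array): [42, 32, None, 30, 34, 4, None, None, 38, None, 15, None, None, 5, 27]
BFS from the root, enqueuing left then right child of each popped node:
  queue [42] -> pop 42, enqueue [32], visited so far: [42]
  queue [32] -> pop 32, enqueue [30, 34], visited so far: [42, 32]
  queue [30, 34] -> pop 30, enqueue [4], visited so far: [42, 32, 30]
  queue [34, 4] -> pop 34, enqueue [38], visited so far: [42, 32, 30, 34]
  queue [4, 38] -> pop 4, enqueue [15], visited so far: [42, 32, 30, 34, 4]
  queue [38, 15] -> pop 38, enqueue [none], visited so far: [42, 32, 30, 34, 4, 38]
  queue [15] -> pop 15, enqueue [5, 27], visited so far: [42, 32, 30, 34, 4, 38, 15]
  queue [5, 27] -> pop 5, enqueue [none], visited so far: [42, 32, 30, 34, 4, 38, 15, 5]
  queue [27] -> pop 27, enqueue [none], visited so far: [42, 32, 30, 34, 4, 38, 15, 5, 27]
Result: [42, 32, 30, 34, 4, 38, 15, 5, 27]


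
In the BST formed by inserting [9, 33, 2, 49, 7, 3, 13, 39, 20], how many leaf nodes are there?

Tree built from: [9, 33, 2, 49, 7, 3, 13, 39, 20]
Tree (level-order array): [9, 2, 33, None, 7, 13, 49, 3, None, None, 20, 39]
Rule: A leaf has 0 children.
Per-node child counts:
  node 9: 2 child(ren)
  node 2: 1 child(ren)
  node 7: 1 child(ren)
  node 3: 0 child(ren)
  node 33: 2 child(ren)
  node 13: 1 child(ren)
  node 20: 0 child(ren)
  node 49: 1 child(ren)
  node 39: 0 child(ren)
Matching nodes: [3, 20, 39]
Count of leaf nodes: 3


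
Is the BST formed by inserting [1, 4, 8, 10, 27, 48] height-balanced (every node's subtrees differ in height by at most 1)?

Tree (level-order array): [1, None, 4, None, 8, None, 10, None, 27, None, 48]
Definition: a tree is height-balanced if, at every node, |h(left) - h(right)| <= 1 (empty subtree has height -1).
Bottom-up per-node check:
  node 48: h_left=-1, h_right=-1, diff=0 [OK], height=0
  node 27: h_left=-1, h_right=0, diff=1 [OK], height=1
  node 10: h_left=-1, h_right=1, diff=2 [FAIL (|-1-1|=2 > 1)], height=2
  node 8: h_left=-1, h_right=2, diff=3 [FAIL (|-1-2|=3 > 1)], height=3
  node 4: h_left=-1, h_right=3, diff=4 [FAIL (|-1-3|=4 > 1)], height=4
  node 1: h_left=-1, h_right=4, diff=5 [FAIL (|-1-4|=5 > 1)], height=5
Node 10 violates the condition: |-1 - 1| = 2 > 1.
Result: Not balanced


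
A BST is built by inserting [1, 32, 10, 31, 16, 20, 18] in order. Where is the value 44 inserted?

Starting tree (level order): [1, None, 32, 10, None, None, 31, 16, None, None, 20, 18]
Insertion path: 1 -> 32
Result: insert 44 as right child of 32
Final tree (level order): [1, None, 32, 10, 44, None, 31, None, None, 16, None, None, 20, 18]


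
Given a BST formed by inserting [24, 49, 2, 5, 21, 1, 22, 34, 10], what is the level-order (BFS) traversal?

Tree insertion order: [24, 49, 2, 5, 21, 1, 22, 34, 10]
Tree (level-order array): [24, 2, 49, 1, 5, 34, None, None, None, None, 21, None, None, 10, 22]
BFS from the root, enqueuing left then right child of each popped node:
  queue [24] -> pop 24, enqueue [2, 49], visited so far: [24]
  queue [2, 49] -> pop 2, enqueue [1, 5], visited so far: [24, 2]
  queue [49, 1, 5] -> pop 49, enqueue [34], visited so far: [24, 2, 49]
  queue [1, 5, 34] -> pop 1, enqueue [none], visited so far: [24, 2, 49, 1]
  queue [5, 34] -> pop 5, enqueue [21], visited so far: [24, 2, 49, 1, 5]
  queue [34, 21] -> pop 34, enqueue [none], visited so far: [24, 2, 49, 1, 5, 34]
  queue [21] -> pop 21, enqueue [10, 22], visited so far: [24, 2, 49, 1, 5, 34, 21]
  queue [10, 22] -> pop 10, enqueue [none], visited so far: [24, 2, 49, 1, 5, 34, 21, 10]
  queue [22] -> pop 22, enqueue [none], visited so far: [24, 2, 49, 1, 5, 34, 21, 10, 22]
Result: [24, 2, 49, 1, 5, 34, 21, 10, 22]


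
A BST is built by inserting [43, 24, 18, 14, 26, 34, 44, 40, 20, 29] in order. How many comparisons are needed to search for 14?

Search path for 14: 43 -> 24 -> 18 -> 14
Found: True
Comparisons: 4


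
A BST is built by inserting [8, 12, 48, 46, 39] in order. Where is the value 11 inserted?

Starting tree (level order): [8, None, 12, None, 48, 46, None, 39]
Insertion path: 8 -> 12
Result: insert 11 as left child of 12
Final tree (level order): [8, None, 12, 11, 48, None, None, 46, None, 39]


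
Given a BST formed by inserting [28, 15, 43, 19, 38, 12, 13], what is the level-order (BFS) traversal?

Tree insertion order: [28, 15, 43, 19, 38, 12, 13]
Tree (level-order array): [28, 15, 43, 12, 19, 38, None, None, 13]
BFS from the root, enqueuing left then right child of each popped node:
  queue [28] -> pop 28, enqueue [15, 43], visited so far: [28]
  queue [15, 43] -> pop 15, enqueue [12, 19], visited so far: [28, 15]
  queue [43, 12, 19] -> pop 43, enqueue [38], visited so far: [28, 15, 43]
  queue [12, 19, 38] -> pop 12, enqueue [13], visited so far: [28, 15, 43, 12]
  queue [19, 38, 13] -> pop 19, enqueue [none], visited so far: [28, 15, 43, 12, 19]
  queue [38, 13] -> pop 38, enqueue [none], visited so far: [28, 15, 43, 12, 19, 38]
  queue [13] -> pop 13, enqueue [none], visited so far: [28, 15, 43, 12, 19, 38, 13]
Result: [28, 15, 43, 12, 19, 38, 13]


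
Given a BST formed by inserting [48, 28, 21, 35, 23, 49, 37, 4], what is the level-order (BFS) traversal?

Tree insertion order: [48, 28, 21, 35, 23, 49, 37, 4]
Tree (level-order array): [48, 28, 49, 21, 35, None, None, 4, 23, None, 37]
BFS from the root, enqueuing left then right child of each popped node:
  queue [48] -> pop 48, enqueue [28, 49], visited so far: [48]
  queue [28, 49] -> pop 28, enqueue [21, 35], visited so far: [48, 28]
  queue [49, 21, 35] -> pop 49, enqueue [none], visited so far: [48, 28, 49]
  queue [21, 35] -> pop 21, enqueue [4, 23], visited so far: [48, 28, 49, 21]
  queue [35, 4, 23] -> pop 35, enqueue [37], visited so far: [48, 28, 49, 21, 35]
  queue [4, 23, 37] -> pop 4, enqueue [none], visited so far: [48, 28, 49, 21, 35, 4]
  queue [23, 37] -> pop 23, enqueue [none], visited so far: [48, 28, 49, 21, 35, 4, 23]
  queue [37] -> pop 37, enqueue [none], visited so far: [48, 28, 49, 21, 35, 4, 23, 37]
Result: [48, 28, 49, 21, 35, 4, 23, 37]


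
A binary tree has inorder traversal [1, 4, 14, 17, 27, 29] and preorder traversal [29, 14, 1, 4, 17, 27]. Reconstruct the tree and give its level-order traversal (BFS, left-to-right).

Inorder:  [1, 4, 14, 17, 27, 29]
Preorder: [29, 14, 1, 4, 17, 27]
Algorithm: preorder visits root first, so consume preorder in order;
for each root, split the current inorder slice at that value into
left-subtree inorder and right-subtree inorder, then recurse.
Recursive splits:
  root=29; inorder splits into left=[1, 4, 14, 17, 27], right=[]
  root=14; inorder splits into left=[1, 4], right=[17, 27]
  root=1; inorder splits into left=[], right=[4]
  root=4; inorder splits into left=[], right=[]
  root=17; inorder splits into left=[], right=[27]
  root=27; inorder splits into left=[], right=[]
Reconstructed level-order: [29, 14, 1, 17, 4, 27]


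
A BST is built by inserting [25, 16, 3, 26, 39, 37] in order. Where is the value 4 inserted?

Starting tree (level order): [25, 16, 26, 3, None, None, 39, None, None, 37]
Insertion path: 25 -> 16 -> 3
Result: insert 4 as right child of 3
Final tree (level order): [25, 16, 26, 3, None, None, 39, None, 4, 37]


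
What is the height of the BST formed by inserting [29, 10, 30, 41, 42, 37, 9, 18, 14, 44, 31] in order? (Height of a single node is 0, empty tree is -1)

Insertion order: [29, 10, 30, 41, 42, 37, 9, 18, 14, 44, 31]
Tree (level-order array): [29, 10, 30, 9, 18, None, 41, None, None, 14, None, 37, 42, None, None, 31, None, None, 44]
Compute height bottom-up (empty subtree = -1):
  height(9) = 1 + max(-1, -1) = 0
  height(14) = 1 + max(-1, -1) = 0
  height(18) = 1 + max(0, -1) = 1
  height(10) = 1 + max(0, 1) = 2
  height(31) = 1 + max(-1, -1) = 0
  height(37) = 1 + max(0, -1) = 1
  height(44) = 1 + max(-1, -1) = 0
  height(42) = 1 + max(-1, 0) = 1
  height(41) = 1 + max(1, 1) = 2
  height(30) = 1 + max(-1, 2) = 3
  height(29) = 1 + max(2, 3) = 4
Height = 4


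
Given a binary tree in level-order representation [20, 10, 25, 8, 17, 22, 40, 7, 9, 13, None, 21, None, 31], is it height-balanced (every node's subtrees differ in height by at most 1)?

Tree (level-order array): [20, 10, 25, 8, 17, 22, 40, 7, 9, 13, None, 21, None, 31]
Definition: a tree is height-balanced if, at every node, |h(left) - h(right)| <= 1 (empty subtree has height -1).
Bottom-up per-node check:
  node 7: h_left=-1, h_right=-1, diff=0 [OK], height=0
  node 9: h_left=-1, h_right=-1, diff=0 [OK], height=0
  node 8: h_left=0, h_right=0, diff=0 [OK], height=1
  node 13: h_left=-1, h_right=-1, diff=0 [OK], height=0
  node 17: h_left=0, h_right=-1, diff=1 [OK], height=1
  node 10: h_left=1, h_right=1, diff=0 [OK], height=2
  node 21: h_left=-1, h_right=-1, diff=0 [OK], height=0
  node 22: h_left=0, h_right=-1, diff=1 [OK], height=1
  node 31: h_left=-1, h_right=-1, diff=0 [OK], height=0
  node 40: h_left=0, h_right=-1, diff=1 [OK], height=1
  node 25: h_left=1, h_right=1, diff=0 [OK], height=2
  node 20: h_left=2, h_right=2, diff=0 [OK], height=3
All nodes satisfy the balance condition.
Result: Balanced


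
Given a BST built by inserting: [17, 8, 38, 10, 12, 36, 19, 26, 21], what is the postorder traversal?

Tree insertion order: [17, 8, 38, 10, 12, 36, 19, 26, 21]
Tree (level-order array): [17, 8, 38, None, 10, 36, None, None, 12, 19, None, None, None, None, 26, 21]
Postorder traversal: [12, 10, 8, 21, 26, 19, 36, 38, 17]


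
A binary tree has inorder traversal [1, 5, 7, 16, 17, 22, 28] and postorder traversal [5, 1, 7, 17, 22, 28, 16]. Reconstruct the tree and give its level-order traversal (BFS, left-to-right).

Inorder:   [1, 5, 7, 16, 17, 22, 28]
Postorder: [5, 1, 7, 17, 22, 28, 16]
Algorithm: postorder visits root last, so walk postorder right-to-left;
each value is the root of the current inorder slice — split it at that
value, recurse on the right subtree first, then the left.
Recursive splits:
  root=16; inorder splits into left=[1, 5, 7], right=[17, 22, 28]
  root=28; inorder splits into left=[17, 22], right=[]
  root=22; inorder splits into left=[17], right=[]
  root=17; inorder splits into left=[], right=[]
  root=7; inorder splits into left=[1, 5], right=[]
  root=1; inorder splits into left=[], right=[5]
  root=5; inorder splits into left=[], right=[]
Reconstructed level-order: [16, 7, 28, 1, 22, 5, 17]


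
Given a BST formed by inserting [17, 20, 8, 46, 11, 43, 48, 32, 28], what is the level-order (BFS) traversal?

Tree insertion order: [17, 20, 8, 46, 11, 43, 48, 32, 28]
Tree (level-order array): [17, 8, 20, None, 11, None, 46, None, None, 43, 48, 32, None, None, None, 28]
BFS from the root, enqueuing left then right child of each popped node:
  queue [17] -> pop 17, enqueue [8, 20], visited so far: [17]
  queue [8, 20] -> pop 8, enqueue [11], visited so far: [17, 8]
  queue [20, 11] -> pop 20, enqueue [46], visited so far: [17, 8, 20]
  queue [11, 46] -> pop 11, enqueue [none], visited so far: [17, 8, 20, 11]
  queue [46] -> pop 46, enqueue [43, 48], visited so far: [17, 8, 20, 11, 46]
  queue [43, 48] -> pop 43, enqueue [32], visited so far: [17, 8, 20, 11, 46, 43]
  queue [48, 32] -> pop 48, enqueue [none], visited so far: [17, 8, 20, 11, 46, 43, 48]
  queue [32] -> pop 32, enqueue [28], visited so far: [17, 8, 20, 11, 46, 43, 48, 32]
  queue [28] -> pop 28, enqueue [none], visited so far: [17, 8, 20, 11, 46, 43, 48, 32, 28]
Result: [17, 8, 20, 11, 46, 43, 48, 32, 28]


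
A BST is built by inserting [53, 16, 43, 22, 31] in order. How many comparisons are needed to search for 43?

Search path for 43: 53 -> 16 -> 43
Found: True
Comparisons: 3


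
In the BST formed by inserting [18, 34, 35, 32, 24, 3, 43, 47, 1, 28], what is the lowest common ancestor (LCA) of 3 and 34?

Tree insertion order: [18, 34, 35, 32, 24, 3, 43, 47, 1, 28]
Tree (level-order array): [18, 3, 34, 1, None, 32, 35, None, None, 24, None, None, 43, None, 28, None, 47]
In a BST, the LCA of p=3, q=34 is the first node v on the
root-to-leaf path with p <= v <= q (go left if both < v, right if both > v).
Walk from root:
  at 18: 3 <= 18 <= 34, this is the LCA
LCA = 18


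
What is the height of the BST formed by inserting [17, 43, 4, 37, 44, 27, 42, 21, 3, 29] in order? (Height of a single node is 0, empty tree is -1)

Insertion order: [17, 43, 4, 37, 44, 27, 42, 21, 3, 29]
Tree (level-order array): [17, 4, 43, 3, None, 37, 44, None, None, 27, 42, None, None, 21, 29]
Compute height bottom-up (empty subtree = -1):
  height(3) = 1 + max(-1, -1) = 0
  height(4) = 1 + max(0, -1) = 1
  height(21) = 1 + max(-1, -1) = 0
  height(29) = 1 + max(-1, -1) = 0
  height(27) = 1 + max(0, 0) = 1
  height(42) = 1 + max(-1, -1) = 0
  height(37) = 1 + max(1, 0) = 2
  height(44) = 1 + max(-1, -1) = 0
  height(43) = 1 + max(2, 0) = 3
  height(17) = 1 + max(1, 3) = 4
Height = 4


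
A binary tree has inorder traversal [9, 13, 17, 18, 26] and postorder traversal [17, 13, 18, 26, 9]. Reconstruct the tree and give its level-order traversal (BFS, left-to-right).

Inorder:   [9, 13, 17, 18, 26]
Postorder: [17, 13, 18, 26, 9]
Algorithm: postorder visits root last, so walk postorder right-to-left;
each value is the root of the current inorder slice — split it at that
value, recurse on the right subtree first, then the left.
Recursive splits:
  root=9; inorder splits into left=[], right=[13, 17, 18, 26]
  root=26; inorder splits into left=[13, 17, 18], right=[]
  root=18; inorder splits into left=[13, 17], right=[]
  root=13; inorder splits into left=[], right=[17]
  root=17; inorder splits into left=[], right=[]
Reconstructed level-order: [9, 26, 18, 13, 17]


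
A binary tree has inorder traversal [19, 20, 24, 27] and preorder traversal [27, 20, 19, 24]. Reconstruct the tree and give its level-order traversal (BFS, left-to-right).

Inorder:  [19, 20, 24, 27]
Preorder: [27, 20, 19, 24]
Algorithm: preorder visits root first, so consume preorder in order;
for each root, split the current inorder slice at that value into
left-subtree inorder and right-subtree inorder, then recurse.
Recursive splits:
  root=27; inorder splits into left=[19, 20, 24], right=[]
  root=20; inorder splits into left=[19], right=[24]
  root=19; inorder splits into left=[], right=[]
  root=24; inorder splits into left=[], right=[]
Reconstructed level-order: [27, 20, 19, 24]


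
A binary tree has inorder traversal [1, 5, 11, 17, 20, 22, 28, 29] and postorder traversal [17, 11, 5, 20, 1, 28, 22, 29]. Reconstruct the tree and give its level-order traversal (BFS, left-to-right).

Inorder:   [1, 5, 11, 17, 20, 22, 28, 29]
Postorder: [17, 11, 5, 20, 1, 28, 22, 29]
Algorithm: postorder visits root last, so walk postorder right-to-left;
each value is the root of the current inorder slice — split it at that
value, recurse on the right subtree first, then the left.
Recursive splits:
  root=29; inorder splits into left=[1, 5, 11, 17, 20, 22, 28], right=[]
  root=22; inorder splits into left=[1, 5, 11, 17, 20], right=[28]
  root=28; inorder splits into left=[], right=[]
  root=1; inorder splits into left=[], right=[5, 11, 17, 20]
  root=20; inorder splits into left=[5, 11, 17], right=[]
  root=5; inorder splits into left=[], right=[11, 17]
  root=11; inorder splits into left=[], right=[17]
  root=17; inorder splits into left=[], right=[]
Reconstructed level-order: [29, 22, 1, 28, 20, 5, 11, 17]


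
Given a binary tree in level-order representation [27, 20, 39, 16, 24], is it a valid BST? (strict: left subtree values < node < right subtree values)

Level-order array: [27, 20, 39, 16, 24]
Validate using subtree bounds (lo, hi): at each node, require lo < value < hi,
then recurse left with hi=value and right with lo=value.
Preorder trace (stopping at first violation):
  at node 27 with bounds (-inf, +inf): OK
  at node 20 with bounds (-inf, 27): OK
  at node 16 with bounds (-inf, 20): OK
  at node 24 with bounds (20, 27): OK
  at node 39 with bounds (27, +inf): OK
No violation found at any node.
Result: Valid BST


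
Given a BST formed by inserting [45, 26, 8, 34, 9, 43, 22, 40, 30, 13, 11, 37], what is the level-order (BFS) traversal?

Tree insertion order: [45, 26, 8, 34, 9, 43, 22, 40, 30, 13, 11, 37]
Tree (level-order array): [45, 26, None, 8, 34, None, 9, 30, 43, None, 22, None, None, 40, None, 13, None, 37, None, 11]
BFS from the root, enqueuing left then right child of each popped node:
  queue [45] -> pop 45, enqueue [26], visited so far: [45]
  queue [26] -> pop 26, enqueue [8, 34], visited so far: [45, 26]
  queue [8, 34] -> pop 8, enqueue [9], visited so far: [45, 26, 8]
  queue [34, 9] -> pop 34, enqueue [30, 43], visited so far: [45, 26, 8, 34]
  queue [9, 30, 43] -> pop 9, enqueue [22], visited so far: [45, 26, 8, 34, 9]
  queue [30, 43, 22] -> pop 30, enqueue [none], visited so far: [45, 26, 8, 34, 9, 30]
  queue [43, 22] -> pop 43, enqueue [40], visited so far: [45, 26, 8, 34, 9, 30, 43]
  queue [22, 40] -> pop 22, enqueue [13], visited so far: [45, 26, 8, 34, 9, 30, 43, 22]
  queue [40, 13] -> pop 40, enqueue [37], visited so far: [45, 26, 8, 34, 9, 30, 43, 22, 40]
  queue [13, 37] -> pop 13, enqueue [11], visited so far: [45, 26, 8, 34, 9, 30, 43, 22, 40, 13]
  queue [37, 11] -> pop 37, enqueue [none], visited so far: [45, 26, 8, 34, 9, 30, 43, 22, 40, 13, 37]
  queue [11] -> pop 11, enqueue [none], visited so far: [45, 26, 8, 34, 9, 30, 43, 22, 40, 13, 37, 11]
Result: [45, 26, 8, 34, 9, 30, 43, 22, 40, 13, 37, 11]


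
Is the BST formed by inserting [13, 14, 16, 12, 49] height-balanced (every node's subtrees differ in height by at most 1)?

Tree (level-order array): [13, 12, 14, None, None, None, 16, None, 49]
Definition: a tree is height-balanced if, at every node, |h(left) - h(right)| <= 1 (empty subtree has height -1).
Bottom-up per-node check:
  node 12: h_left=-1, h_right=-1, diff=0 [OK], height=0
  node 49: h_left=-1, h_right=-1, diff=0 [OK], height=0
  node 16: h_left=-1, h_right=0, diff=1 [OK], height=1
  node 14: h_left=-1, h_right=1, diff=2 [FAIL (|-1-1|=2 > 1)], height=2
  node 13: h_left=0, h_right=2, diff=2 [FAIL (|0-2|=2 > 1)], height=3
Node 14 violates the condition: |-1 - 1| = 2 > 1.
Result: Not balanced
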